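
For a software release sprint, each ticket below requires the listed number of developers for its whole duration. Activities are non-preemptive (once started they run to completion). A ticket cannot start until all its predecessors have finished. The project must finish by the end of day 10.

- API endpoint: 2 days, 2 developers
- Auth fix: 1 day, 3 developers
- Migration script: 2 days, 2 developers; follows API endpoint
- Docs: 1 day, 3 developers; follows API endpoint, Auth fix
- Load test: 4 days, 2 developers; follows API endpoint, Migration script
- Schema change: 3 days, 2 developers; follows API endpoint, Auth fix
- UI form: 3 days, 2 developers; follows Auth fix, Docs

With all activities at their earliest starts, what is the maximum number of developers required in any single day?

7

Early-start schedule: API endpoint@1, Auth fix@1, Migration script@3, Docs@3, Load test@5, Schema change@3, UI form@4.
Load per day: day 1: 5, day 2: 2, day 3: 7, day 4: 6, day 5: 6, day 6: 4, day 7: 2, day 8: 2, day 9: 0, day 10: 0.
Peak is 7.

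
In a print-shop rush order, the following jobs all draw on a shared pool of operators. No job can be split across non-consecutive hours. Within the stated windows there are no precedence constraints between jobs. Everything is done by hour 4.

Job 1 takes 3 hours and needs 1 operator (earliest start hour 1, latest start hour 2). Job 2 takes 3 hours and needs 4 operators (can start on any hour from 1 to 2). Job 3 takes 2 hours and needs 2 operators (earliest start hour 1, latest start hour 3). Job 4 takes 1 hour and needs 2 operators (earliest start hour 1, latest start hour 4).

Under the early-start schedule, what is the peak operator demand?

Early-start schedule: Job 1@1, Job 2@1, Job 3@1, Job 4@1.
Load per hour: hour 1: 9, hour 2: 7, hour 3: 5, hour 4: 0.
Peak is 9.

9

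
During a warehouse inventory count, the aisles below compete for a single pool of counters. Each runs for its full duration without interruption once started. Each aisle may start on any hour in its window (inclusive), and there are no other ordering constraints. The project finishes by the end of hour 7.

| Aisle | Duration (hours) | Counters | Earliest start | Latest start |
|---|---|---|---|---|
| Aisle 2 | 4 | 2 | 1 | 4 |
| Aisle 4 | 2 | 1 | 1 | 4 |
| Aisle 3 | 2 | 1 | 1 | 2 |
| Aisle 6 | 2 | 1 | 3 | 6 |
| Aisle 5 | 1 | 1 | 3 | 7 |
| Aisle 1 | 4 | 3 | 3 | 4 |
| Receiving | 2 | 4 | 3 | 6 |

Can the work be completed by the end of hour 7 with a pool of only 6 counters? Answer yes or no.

The minimum achievable peak is 7; 6 < 7, so no feasible schedule stays within the cap.

no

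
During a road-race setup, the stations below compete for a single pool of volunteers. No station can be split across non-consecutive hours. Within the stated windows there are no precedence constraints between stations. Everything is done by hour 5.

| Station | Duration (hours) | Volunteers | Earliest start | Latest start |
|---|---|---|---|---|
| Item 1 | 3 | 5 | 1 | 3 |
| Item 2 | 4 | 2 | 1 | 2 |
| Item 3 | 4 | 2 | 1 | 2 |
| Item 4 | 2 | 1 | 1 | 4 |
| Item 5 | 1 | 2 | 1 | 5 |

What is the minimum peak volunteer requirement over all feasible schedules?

Early-start (Item 1@1, Item 2@1, Item 3@1, Item 4@1, Item 5@1) gives peak 12: h1:12  h2:10  h3:9  h4:4  h5:0.
Shift Item 4→4, Item 5→4.
Schedule Item 1@1, Item 2@1, Item 3@1, Item 4@4, Item 5@4: h1:9  h2:9  h3:9  h4:7  h5:1 — peak 9.

9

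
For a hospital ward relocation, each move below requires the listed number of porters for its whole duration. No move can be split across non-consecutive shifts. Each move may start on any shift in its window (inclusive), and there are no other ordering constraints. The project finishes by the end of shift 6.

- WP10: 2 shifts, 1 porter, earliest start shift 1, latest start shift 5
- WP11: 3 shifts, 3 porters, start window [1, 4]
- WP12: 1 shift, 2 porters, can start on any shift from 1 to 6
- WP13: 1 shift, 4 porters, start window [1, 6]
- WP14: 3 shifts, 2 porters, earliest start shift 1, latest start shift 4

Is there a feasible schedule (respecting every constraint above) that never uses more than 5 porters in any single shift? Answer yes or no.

Schedule WP10@1, WP11@1, WP12@4, WP13@6, WP14@3: s1:4  s2:4  s3:5  s4:4  s5:2  s6:4 — peak 5 ≤ 5.

yes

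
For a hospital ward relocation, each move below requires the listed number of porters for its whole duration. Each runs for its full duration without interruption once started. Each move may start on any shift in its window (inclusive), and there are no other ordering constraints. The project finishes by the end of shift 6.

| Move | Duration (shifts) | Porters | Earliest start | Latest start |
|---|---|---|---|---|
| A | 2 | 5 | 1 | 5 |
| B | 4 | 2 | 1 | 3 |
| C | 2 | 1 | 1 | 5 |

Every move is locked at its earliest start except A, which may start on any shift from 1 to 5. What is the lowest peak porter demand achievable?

A@1: s1:8  s2:8  s3:2  s4:2  s5:0  s6:0 → peak 8
A@2: s1:3  s2:8  s3:7  s4:2  s5:0  s6:0 → peak 8
A@3: s1:3  s2:3  s3:7  s4:7  s5:0  s6:0 → peak 7
A@4: s1:3  s2:3  s3:2  s4:7  s5:5  s6:0 → peak 7
A@5: s1:3  s2:3  s3:2  s4:2  s5:5  s6:5 → peak 5
Best is A@5, peak 5.

5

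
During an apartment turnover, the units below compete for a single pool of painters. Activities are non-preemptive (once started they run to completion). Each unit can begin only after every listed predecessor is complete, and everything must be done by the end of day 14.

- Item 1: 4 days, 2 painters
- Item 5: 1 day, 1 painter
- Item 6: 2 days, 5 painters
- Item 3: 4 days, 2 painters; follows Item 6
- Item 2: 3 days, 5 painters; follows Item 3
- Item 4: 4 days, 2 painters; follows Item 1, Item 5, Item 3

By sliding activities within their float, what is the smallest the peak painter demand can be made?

Early-start (Item 1@1, Item 5@1, Item 6@1, Item 3@3, Item 2@7, Item 4@7) gives peak 8: d1:8  d2:7  d3:4  d4:4  d5:2  d6:2  d7:7  d8:7  d9:7  d10:2  d11:0  d12:0  d13:0  d14:0.
Shift Item 1→3, Item 5→3, Item 4→10.
Schedule Item 1@3, Item 5@3, Item 6@1, Item 3@3, Item 2@7, Item 4@10: d1:5  d2:5  d3:5  d4:4  d5:4  d6:4  d7:5  d8:5  d9:5  d10:2  d11:2  d12:2  d13:2  d14:0 — peak 5.

5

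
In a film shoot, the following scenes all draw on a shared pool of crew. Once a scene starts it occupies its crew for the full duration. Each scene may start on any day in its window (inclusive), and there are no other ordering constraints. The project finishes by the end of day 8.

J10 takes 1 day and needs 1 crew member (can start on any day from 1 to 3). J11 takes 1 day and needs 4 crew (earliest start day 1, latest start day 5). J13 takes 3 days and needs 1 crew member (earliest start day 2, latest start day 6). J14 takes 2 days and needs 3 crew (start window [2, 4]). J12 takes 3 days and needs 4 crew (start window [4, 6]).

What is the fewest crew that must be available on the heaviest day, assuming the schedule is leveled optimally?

4

Early-start (J10@1, J11@1, J13@2, J14@2, J12@4) gives peak 5: d1:5  d2:4  d3:4  d4:5  d5:4  d6:4  d7:0  d8:0.
Shift J11→2, J13→3, J14→3, J12→6.
Schedule J10@1, J11@2, J13@3, J14@3, J12@6: d1:1  d2:4  d3:4  d4:4  d5:1  d6:4  d7:4  d8:4 — peak 4.
Total crew member-days = 26 over 8 days ⇒ peak ≥ ⌈26/8⌉ = 4, so 4 is optimal.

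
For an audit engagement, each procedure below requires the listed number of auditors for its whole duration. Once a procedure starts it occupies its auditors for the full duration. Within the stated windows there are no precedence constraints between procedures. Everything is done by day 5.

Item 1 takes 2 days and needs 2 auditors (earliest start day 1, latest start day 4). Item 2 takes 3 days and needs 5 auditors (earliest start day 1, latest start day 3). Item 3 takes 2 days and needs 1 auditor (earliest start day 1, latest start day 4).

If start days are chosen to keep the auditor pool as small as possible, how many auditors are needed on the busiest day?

Early-start (Item 1@1, Item 2@1, Item 3@1) gives peak 8: d1:8  d2:8  d3:5  d4:0  d5:0.
Shift Item 2→3.
Schedule Item 1@1, Item 2@3, Item 3@1: d1:3  d2:3  d3:5  d4:5  d5:5 — peak 5.
Total auditor-days = 21 over 5 days ⇒ peak ≥ ⌈21/5⌉ = 5, so 5 is optimal.

5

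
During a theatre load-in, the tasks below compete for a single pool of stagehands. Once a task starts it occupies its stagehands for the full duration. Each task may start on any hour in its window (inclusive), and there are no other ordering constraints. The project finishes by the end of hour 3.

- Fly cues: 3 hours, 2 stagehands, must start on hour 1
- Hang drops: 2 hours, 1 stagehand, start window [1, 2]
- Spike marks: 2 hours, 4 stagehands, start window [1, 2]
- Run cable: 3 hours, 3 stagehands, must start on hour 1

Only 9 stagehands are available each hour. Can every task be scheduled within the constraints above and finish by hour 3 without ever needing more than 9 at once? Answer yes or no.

no

The minimum achievable peak is 10; 9 < 10, so no feasible schedule stays within the cap.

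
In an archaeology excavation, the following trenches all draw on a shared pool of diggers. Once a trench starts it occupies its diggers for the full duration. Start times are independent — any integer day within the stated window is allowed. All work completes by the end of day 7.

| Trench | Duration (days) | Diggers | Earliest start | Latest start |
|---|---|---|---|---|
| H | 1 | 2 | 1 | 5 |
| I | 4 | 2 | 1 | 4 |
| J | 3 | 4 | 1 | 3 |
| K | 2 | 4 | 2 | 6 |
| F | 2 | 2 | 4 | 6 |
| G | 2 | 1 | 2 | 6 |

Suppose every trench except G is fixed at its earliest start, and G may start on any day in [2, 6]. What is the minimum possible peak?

10

G@2: d1:8  d2:11  d3:11  d4:4  d5:2  d6:0  d7:0 → peak 11
G@3: d1:8  d2:10  d3:11  d4:5  d5:2  d6:0  d7:0 → peak 11
G@4: d1:8  d2:10  d3:10  d4:5  d5:3  d6:0  d7:0 → peak 10
G@5: d1:8  d2:10  d3:10  d4:4  d5:3  d6:1  d7:0 → peak 10
G@6: d1:8  d2:10  d3:10  d4:4  d5:2  d6:1  d7:1 → peak 10
Best is G@4, peak 10.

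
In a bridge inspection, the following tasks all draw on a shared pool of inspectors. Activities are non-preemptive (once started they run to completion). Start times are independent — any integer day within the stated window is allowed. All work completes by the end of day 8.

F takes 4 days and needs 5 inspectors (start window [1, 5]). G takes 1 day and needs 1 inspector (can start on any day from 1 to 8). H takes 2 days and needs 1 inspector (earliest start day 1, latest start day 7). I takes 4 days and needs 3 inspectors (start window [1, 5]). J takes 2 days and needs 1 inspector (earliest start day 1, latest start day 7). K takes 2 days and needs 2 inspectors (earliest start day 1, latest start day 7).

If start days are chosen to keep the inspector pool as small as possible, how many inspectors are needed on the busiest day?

Early-start (F@1, G@1, H@1, I@1, J@1, K@1) gives peak 13: d1:13  d2:12  d3:8  d4:8  d5:0  d6:0  d7:0  d8:0.
Shift H→2, I→5, J→4, K→5.
Schedule F@1, G@1, H@2, I@5, J@4, K@5: d1:6  d2:6  d3:6  d4:6  d5:6  d6:5  d7:3  d8:3 — peak 6.
Total inspector-days = 41 over 8 days ⇒ peak ≥ ⌈41/8⌉ = 6, so 6 is optimal.

6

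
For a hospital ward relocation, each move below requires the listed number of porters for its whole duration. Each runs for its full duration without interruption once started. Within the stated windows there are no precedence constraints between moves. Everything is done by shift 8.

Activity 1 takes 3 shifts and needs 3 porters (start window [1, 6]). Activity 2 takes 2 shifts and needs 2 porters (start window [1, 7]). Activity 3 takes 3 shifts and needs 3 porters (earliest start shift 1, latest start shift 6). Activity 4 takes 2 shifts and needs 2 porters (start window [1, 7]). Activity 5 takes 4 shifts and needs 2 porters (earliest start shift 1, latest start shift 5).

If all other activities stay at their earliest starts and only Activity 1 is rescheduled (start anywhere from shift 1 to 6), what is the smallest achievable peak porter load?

9

Activity 1@1: s1:12  s2:12  s3:8  s4:2  s5:0  s6:0  s7:0  s8:0 → peak 12
Activity 1@2: s1:9  s2:12  s3:8  s4:5  s5:0  s6:0  s7:0  s8:0 → peak 12
Activity 1@3: s1:9  s2:9  s3:8  s4:5  s5:3  s6:0  s7:0  s8:0 → peak 9
Activity 1@4: s1:9  s2:9  s3:5  s4:5  s5:3  s6:3  s7:0  s8:0 → peak 9
Activity 1@5: s1:9  s2:9  s3:5  s4:2  s5:3  s6:3  s7:3  s8:0 → peak 9
Activity 1@6: s1:9  s2:9  s3:5  s4:2  s5:0  s6:3  s7:3  s8:3 → peak 9
Best is Activity 1@3, peak 9.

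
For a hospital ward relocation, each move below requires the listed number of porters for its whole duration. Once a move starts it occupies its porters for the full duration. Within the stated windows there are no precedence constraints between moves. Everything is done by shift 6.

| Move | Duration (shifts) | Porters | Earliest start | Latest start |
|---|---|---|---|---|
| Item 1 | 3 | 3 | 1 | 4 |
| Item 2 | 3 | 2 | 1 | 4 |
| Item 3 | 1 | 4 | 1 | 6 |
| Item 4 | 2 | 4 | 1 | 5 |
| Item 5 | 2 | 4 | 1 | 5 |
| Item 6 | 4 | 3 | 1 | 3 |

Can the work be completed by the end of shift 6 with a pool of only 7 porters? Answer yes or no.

no

Total porter-shifts = 47; over 6 shifts the average is 47/6 > 7, so some shift must exceed 7.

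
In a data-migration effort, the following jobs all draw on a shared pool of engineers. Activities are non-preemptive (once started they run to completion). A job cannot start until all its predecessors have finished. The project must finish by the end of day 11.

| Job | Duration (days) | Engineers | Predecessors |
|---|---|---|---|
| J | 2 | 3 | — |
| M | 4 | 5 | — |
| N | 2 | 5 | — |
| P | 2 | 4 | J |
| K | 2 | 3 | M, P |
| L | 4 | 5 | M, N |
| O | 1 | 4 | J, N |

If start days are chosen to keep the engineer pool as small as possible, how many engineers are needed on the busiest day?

9

Early-start (J@1, M@1, N@1, P@3, K@5, L@5, O@3) gives peak 13: d1:13  d2:13  d3:13  d4:9  d5:8  d6:8  d7:5  d8:5  d9:0  d10:0  d11:0.
Shift N→5, L→7, O→7.
Schedule J@1, M@1, N@5, P@3, K@5, L@7, O@7: d1:8  d2:8  d3:9  d4:9  d5:8  d6:8  d7:9  d8:5  d9:5  d10:5  d11:0 — peak 9.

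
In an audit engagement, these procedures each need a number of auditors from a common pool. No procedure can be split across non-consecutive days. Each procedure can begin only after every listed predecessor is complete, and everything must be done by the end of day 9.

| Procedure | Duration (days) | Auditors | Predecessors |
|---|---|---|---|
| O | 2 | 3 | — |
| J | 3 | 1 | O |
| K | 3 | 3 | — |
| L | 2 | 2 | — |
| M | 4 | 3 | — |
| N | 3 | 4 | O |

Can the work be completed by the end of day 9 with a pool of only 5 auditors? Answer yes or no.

no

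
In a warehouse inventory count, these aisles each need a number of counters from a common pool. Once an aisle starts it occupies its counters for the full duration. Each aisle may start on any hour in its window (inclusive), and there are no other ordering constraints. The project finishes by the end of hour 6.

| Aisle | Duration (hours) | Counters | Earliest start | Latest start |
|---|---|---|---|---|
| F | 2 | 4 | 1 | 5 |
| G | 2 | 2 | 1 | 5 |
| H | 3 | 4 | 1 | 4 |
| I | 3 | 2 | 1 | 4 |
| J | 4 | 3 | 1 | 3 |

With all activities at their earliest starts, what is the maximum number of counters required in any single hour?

Early-start schedule: F@1, G@1, H@1, I@1, J@1.
Load per hour: hour 1: 15, hour 2: 15, hour 3: 9, hour 4: 3, hour 5: 0, hour 6: 0.
Peak is 15.

15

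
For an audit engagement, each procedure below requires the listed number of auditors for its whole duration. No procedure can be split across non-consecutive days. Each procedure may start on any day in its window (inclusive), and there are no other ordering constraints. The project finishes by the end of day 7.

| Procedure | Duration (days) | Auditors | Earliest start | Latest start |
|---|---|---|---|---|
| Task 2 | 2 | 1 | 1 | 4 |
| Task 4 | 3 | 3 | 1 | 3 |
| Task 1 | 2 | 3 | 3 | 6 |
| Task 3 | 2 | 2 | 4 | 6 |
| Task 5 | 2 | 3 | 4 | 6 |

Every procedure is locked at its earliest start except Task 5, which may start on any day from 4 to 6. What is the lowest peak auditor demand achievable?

6

Task 5@4: d1:4  d2:4  d3:6  d4:8  d5:5  d6:0  d7:0 → peak 8
Task 5@5: d1:4  d2:4  d3:6  d4:5  d5:5  d6:3  d7:0 → peak 6
Task 5@6: d1:4  d2:4  d3:6  d4:5  d5:2  d6:3  d7:3 → peak 6
Best is Task 5@5, peak 6.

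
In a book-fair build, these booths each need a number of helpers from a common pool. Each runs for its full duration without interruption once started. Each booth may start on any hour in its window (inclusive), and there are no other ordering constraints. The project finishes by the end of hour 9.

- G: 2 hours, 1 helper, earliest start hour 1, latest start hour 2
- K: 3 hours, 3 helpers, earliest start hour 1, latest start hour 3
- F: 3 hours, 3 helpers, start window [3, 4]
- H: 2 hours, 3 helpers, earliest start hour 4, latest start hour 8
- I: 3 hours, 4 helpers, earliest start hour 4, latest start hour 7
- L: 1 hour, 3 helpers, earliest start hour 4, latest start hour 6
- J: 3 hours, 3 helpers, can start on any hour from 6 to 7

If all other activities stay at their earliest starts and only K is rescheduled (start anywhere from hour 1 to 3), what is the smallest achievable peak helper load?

13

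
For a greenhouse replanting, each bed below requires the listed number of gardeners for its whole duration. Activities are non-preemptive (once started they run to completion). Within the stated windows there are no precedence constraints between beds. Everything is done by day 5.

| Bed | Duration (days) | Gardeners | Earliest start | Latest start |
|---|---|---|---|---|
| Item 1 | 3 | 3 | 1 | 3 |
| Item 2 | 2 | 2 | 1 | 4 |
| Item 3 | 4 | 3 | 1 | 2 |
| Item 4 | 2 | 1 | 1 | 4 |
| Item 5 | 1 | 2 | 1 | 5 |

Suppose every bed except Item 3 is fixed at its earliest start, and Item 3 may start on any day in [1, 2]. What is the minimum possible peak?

9

Item 3@1: d1:11  d2:9  d3:6  d4:3  d5:0 → peak 11
Item 3@2: d1:8  d2:9  d3:6  d4:3  d5:3 → peak 9
Best is Item 3@2, peak 9.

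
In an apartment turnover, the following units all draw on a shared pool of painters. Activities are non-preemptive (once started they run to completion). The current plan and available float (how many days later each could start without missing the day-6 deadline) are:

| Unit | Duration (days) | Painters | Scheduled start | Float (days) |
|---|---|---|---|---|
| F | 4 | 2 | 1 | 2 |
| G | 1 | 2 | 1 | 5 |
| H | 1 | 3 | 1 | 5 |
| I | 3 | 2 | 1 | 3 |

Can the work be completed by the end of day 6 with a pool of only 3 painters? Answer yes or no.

Total painter-days = 19; over 6 days the average is 19/6 > 3, so some day must exceed 3.

no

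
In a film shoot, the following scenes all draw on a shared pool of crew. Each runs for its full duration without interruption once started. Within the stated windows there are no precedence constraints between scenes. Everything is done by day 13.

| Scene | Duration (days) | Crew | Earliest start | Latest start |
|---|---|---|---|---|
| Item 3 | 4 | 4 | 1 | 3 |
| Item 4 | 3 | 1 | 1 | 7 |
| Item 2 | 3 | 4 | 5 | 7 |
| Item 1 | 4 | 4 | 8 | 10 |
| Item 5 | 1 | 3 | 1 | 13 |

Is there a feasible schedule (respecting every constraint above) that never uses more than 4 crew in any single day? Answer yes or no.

no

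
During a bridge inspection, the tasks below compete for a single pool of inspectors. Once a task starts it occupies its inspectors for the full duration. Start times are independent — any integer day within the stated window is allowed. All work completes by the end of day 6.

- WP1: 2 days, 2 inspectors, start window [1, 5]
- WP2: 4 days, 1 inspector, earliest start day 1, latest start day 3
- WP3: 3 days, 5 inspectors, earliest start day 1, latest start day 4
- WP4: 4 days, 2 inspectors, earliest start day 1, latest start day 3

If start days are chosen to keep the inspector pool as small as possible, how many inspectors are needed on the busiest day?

8

Early-start (WP1@1, WP2@1, WP3@1, WP4@1) gives peak 10: d1:10  d2:10  d3:8  d4:3  d5:0  d6:0.
Shift WP4→3.
Schedule WP1@1, WP2@1, WP3@1, WP4@3: d1:8  d2:8  d3:8  d4:3  d5:2  d6:2 — peak 8.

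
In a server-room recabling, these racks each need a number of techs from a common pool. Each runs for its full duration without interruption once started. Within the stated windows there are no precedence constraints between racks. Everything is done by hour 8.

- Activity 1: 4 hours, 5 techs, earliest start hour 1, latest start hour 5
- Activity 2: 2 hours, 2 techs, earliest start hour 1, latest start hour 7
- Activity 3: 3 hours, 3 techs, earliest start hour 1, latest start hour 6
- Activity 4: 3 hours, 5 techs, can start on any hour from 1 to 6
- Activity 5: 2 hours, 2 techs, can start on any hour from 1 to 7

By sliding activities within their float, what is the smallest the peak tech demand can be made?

8

Early-start (Activity 1@1, Activity 2@1, Activity 3@1, Activity 4@1, Activity 5@1) gives peak 17: h1:17  h2:17  h3:13  h4:5  h5:0  h6:0  h7:0  h8:0.
Shift Activity 3→3, Activity 4→5, Activity 5→6.
Schedule Activity 1@1, Activity 2@1, Activity 3@3, Activity 4@5, Activity 5@6: h1:7  h2:7  h3:8  h4:8  h5:8  h6:7  h7:7  h8:0 — peak 8.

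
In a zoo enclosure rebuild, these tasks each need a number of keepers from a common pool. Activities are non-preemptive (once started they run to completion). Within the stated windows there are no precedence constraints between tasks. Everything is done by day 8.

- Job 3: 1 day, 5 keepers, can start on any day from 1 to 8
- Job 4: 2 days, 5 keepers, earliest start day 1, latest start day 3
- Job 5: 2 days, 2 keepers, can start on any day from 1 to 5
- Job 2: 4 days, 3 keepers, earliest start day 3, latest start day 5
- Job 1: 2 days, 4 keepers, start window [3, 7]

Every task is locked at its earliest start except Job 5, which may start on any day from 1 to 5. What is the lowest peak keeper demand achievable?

Job 5@1: d1:12  d2:7  d3:7  d4:7  d5:3  d6:3  d7:0  d8:0 → peak 12
Job 5@2: d1:10  d2:7  d3:9  d4:7  d5:3  d6:3  d7:0  d8:0 → peak 10
Job 5@3: d1:10  d2:5  d3:9  d4:9  d5:3  d6:3  d7:0  d8:0 → peak 10
Job 5@4: d1:10  d2:5  d3:7  d4:9  d5:5  d6:3  d7:0  d8:0 → peak 10
Job 5@5: d1:10  d2:5  d3:7  d4:7  d5:5  d6:5  d7:0  d8:0 → peak 10
Best is Job 5@2, peak 10.

10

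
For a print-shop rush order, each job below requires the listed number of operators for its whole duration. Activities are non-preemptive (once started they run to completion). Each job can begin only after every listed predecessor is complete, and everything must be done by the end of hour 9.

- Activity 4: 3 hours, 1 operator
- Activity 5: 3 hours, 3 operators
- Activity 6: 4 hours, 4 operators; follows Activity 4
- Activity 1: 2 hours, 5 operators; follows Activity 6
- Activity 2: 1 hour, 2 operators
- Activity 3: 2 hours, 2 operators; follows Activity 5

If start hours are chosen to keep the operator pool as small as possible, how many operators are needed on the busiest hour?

6

Schedule Activity 4@1, Activity 5@1, Activity 6@4, Activity 1@8, Activity 2@1, Activity 3@4: h1:6  h2:4  h3:4  h4:6  h5:6  h6:4  h7:4  h8:5  h9:5 — peak 6.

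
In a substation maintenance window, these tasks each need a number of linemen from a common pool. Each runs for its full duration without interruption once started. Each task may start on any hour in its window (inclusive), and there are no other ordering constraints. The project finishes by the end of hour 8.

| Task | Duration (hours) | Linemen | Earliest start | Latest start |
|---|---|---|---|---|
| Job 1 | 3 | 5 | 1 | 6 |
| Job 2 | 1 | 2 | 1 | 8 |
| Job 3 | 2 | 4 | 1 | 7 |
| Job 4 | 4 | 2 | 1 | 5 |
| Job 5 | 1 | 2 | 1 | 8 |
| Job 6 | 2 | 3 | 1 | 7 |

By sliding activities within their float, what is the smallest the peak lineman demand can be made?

Early-start (Job 1@1, Job 2@1, Job 3@1, Job 4@1, Job 5@1, Job 6@1) gives peak 18: h1:18  h2:14  h3:7  h4:2  h5:0  h6:0  h7:0  h8:0.
Shift Job 2→4, Job 3→4, Job 4→5, Job 5→6, Job 6→7.
Schedule Job 1@1, Job 2@4, Job 3@4, Job 4@5, Job 5@6, Job 6@7: h1:5  h2:5  h3:5  h4:6  h5:6  h6:4  h7:5  h8:5 — peak 6.
Total lineman-hours = 41 over 8 hours ⇒ peak ≥ ⌈41/8⌉ = 6, so 6 is optimal.

6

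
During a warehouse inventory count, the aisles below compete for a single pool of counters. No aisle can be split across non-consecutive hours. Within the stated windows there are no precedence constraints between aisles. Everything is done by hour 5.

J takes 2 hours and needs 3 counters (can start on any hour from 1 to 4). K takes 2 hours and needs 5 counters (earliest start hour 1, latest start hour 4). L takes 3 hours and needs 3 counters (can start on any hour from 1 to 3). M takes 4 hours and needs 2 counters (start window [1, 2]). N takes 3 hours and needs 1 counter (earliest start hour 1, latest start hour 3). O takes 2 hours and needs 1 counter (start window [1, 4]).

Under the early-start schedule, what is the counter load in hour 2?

15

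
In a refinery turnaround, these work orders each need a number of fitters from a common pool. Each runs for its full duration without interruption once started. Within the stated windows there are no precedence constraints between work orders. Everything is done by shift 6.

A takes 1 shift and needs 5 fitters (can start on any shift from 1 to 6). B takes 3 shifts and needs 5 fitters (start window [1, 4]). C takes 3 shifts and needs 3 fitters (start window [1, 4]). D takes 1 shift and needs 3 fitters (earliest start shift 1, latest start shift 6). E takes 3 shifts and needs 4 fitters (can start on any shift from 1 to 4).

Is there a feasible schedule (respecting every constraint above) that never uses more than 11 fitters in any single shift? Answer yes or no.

yes

Schedule A@1, B@2, C@1, D@5, E@4: s1:8  s2:8  s3:8  s4:9  s5:7  s6:4 — peak 9 ≤ 11.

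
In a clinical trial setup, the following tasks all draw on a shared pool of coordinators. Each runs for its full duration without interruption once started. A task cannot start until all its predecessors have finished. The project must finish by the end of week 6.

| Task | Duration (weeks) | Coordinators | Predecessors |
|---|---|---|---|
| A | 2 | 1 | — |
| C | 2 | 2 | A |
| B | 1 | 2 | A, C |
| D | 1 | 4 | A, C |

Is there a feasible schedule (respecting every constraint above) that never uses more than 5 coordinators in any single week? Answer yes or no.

Schedule A@1, C@3, B@5, D@6: w1:1  w2:1  w3:2  w4:2  w5:2  w6:4 — peak 4 ≤ 5.

yes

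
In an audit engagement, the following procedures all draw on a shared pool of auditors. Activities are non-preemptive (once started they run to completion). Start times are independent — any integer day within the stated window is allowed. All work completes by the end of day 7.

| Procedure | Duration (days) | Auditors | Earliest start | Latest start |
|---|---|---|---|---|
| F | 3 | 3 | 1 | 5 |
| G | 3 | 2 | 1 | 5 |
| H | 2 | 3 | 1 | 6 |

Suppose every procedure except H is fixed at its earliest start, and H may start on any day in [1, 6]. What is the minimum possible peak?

5

H@1: d1:8  d2:8  d3:5  d4:0  d5:0  d6:0  d7:0 → peak 8
H@2: d1:5  d2:8  d3:8  d4:0  d5:0  d6:0  d7:0 → peak 8
H@3: d1:5  d2:5  d3:8  d4:3  d5:0  d6:0  d7:0 → peak 8
H@4: d1:5  d2:5  d3:5  d4:3  d5:3  d6:0  d7:0 → peak 5
H@5: d1:5  d2:5  d3:5  d4:0  d5:3  d6:3  d7:0 → peak 5
H@6: d1:5  d2:5  d3:5  d4:0  d5:0  d6:3  d7:3 → peak 5
Best is H@4, peak 5.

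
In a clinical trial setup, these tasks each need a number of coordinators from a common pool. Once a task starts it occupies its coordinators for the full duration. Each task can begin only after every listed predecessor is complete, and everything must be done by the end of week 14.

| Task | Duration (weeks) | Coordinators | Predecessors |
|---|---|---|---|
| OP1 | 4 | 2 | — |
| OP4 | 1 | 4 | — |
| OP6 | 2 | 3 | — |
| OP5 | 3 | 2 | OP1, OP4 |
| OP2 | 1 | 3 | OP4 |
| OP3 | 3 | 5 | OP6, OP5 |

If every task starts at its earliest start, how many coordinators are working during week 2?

At early start, week 2 has: OP1, OP6, OP2.
Demand: 2 + 3 + 3 = 8.

8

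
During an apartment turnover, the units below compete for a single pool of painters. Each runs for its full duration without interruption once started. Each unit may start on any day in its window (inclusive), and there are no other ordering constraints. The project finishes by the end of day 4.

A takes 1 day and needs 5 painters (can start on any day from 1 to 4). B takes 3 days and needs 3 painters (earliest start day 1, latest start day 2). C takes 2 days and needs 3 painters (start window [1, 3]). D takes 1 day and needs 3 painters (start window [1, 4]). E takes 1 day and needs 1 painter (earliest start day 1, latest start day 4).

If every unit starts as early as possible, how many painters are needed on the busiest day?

15

Early-start schedule: A@1, B@1, C@1, D@1, E@1.
Load per day: day 1: 15, day 2: 6, day 3: 3, day 4: 0.
Peak is 15.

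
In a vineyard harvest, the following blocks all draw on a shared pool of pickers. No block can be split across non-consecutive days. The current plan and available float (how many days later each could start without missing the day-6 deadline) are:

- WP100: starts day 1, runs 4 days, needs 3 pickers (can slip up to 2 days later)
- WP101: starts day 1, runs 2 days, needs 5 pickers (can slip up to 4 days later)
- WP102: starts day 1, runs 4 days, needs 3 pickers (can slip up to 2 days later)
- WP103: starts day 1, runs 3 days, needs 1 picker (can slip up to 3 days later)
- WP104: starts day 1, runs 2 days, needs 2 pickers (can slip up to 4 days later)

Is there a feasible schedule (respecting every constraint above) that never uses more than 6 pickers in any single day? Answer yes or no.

no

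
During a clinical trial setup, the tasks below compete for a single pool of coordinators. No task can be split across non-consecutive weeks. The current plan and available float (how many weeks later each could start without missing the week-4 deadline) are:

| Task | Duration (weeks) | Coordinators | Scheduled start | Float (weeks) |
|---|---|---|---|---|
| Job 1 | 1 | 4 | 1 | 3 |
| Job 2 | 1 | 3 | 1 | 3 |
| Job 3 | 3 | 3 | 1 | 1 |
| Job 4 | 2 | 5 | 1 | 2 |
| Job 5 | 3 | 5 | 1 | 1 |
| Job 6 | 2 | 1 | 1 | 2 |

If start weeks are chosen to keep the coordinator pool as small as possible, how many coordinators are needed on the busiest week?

13

Early-start (Job 1@1, Job 2@1, Job 3@1, Job 4@1, Job 5@1, Job 6@1) gives peak 21: w1:21  w2:14  w3:8  w4:0.
Shift Job 4→3, Job 5→2.
Schedule Job 1@1, Job 2@1, Job 3@1, Job 4@3, Job 5@2, Job 6@1: w1:11  w2:9  w3:13  w4:10 — peak 13.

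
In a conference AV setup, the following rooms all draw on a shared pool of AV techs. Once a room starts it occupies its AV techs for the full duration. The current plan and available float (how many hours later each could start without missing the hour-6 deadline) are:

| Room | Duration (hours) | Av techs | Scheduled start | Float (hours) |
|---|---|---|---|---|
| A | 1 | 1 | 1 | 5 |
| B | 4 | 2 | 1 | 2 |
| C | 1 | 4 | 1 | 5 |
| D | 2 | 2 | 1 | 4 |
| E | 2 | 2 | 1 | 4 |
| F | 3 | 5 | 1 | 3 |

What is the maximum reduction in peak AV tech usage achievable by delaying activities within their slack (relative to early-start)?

9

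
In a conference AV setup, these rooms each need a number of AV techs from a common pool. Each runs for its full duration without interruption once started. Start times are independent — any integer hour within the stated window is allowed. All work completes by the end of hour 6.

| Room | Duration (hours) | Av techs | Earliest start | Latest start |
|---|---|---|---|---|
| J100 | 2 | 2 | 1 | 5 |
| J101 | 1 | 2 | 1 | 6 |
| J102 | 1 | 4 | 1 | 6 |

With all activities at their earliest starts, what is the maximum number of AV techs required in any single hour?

Early-start schedule: J100@1, J101@1, J102@1.
Load per hour: hour 1: 8, hour 2: 2, hour 3: 0, hour 4: 0, hour 5: 0, hour 6: 0.
Peak is 8.

8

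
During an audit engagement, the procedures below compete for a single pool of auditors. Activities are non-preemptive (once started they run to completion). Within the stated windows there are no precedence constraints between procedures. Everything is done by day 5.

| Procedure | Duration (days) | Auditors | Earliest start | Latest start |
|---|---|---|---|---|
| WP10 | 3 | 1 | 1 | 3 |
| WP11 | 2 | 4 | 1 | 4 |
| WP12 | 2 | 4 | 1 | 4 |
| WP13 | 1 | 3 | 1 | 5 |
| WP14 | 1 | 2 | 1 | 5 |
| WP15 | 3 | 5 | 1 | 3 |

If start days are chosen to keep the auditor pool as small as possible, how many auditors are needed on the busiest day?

9

Early-start (WP10@1, WP11@1, WP12@1, WP13@1, WP14@1, WP15@1) gives peak 19: d1:19  d2:14  d3:6  d4:0  d5:0.
Shift WP13→3, WP14→4, WP15→3.
Schedule WP10@1, WP11@1, WP12@1, WP13@3, WP14@4, WP15@3: d1:9  d2:9  d3:9  d4:7  d5:5 — peak 9.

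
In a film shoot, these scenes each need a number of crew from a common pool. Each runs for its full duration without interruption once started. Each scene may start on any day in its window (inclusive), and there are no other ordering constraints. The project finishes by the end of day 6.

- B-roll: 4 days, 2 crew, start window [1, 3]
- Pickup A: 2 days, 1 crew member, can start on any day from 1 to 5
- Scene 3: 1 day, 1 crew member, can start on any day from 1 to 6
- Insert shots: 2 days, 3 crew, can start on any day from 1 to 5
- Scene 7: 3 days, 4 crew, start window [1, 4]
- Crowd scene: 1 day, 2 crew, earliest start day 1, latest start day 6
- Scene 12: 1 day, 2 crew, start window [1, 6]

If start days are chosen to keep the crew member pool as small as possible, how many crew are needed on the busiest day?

6

Early-start (B-roll@1, Pickup A@1, Scene 3@1, Insert shots@1, Scene 7@1, Crowd scene@1, Scene 12@1) gives peak 15: d1:15  d2:10  d3:6  d4:2  d5:0  d6:0.
Shift Insert shots→2, Scene 7→4, Scene 12→5.
Schedule B-roll@1, Pickup A@1, Scene 3@1, Insert shots@2, Scene 7@4, Crowd scene@1, Scene 12@5: d1:6  d2:6  d3:5  d4:6  d5:6  d6:4 — peak 6.
Total crew member-days = 33 over 6 days ⇒ peak ≥ ⌈33/6⌉ = 6, so 6 is optimal.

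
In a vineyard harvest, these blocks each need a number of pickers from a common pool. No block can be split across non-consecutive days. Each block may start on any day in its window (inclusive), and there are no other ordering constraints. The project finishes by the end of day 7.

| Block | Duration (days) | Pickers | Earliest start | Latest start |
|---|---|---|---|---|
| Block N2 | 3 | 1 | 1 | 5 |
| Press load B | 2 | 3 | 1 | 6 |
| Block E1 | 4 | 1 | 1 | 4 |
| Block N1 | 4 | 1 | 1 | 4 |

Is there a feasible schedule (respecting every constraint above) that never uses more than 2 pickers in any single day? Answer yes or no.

no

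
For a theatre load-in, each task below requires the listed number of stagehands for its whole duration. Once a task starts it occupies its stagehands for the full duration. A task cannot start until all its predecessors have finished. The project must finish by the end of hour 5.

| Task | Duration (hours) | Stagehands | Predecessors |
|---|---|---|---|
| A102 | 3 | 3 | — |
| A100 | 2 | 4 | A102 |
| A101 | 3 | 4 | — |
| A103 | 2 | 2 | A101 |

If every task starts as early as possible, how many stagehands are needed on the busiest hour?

Early-start schedule: A102@1, A100@4, A101@1, A103@4.
Load per hour: hour 1: 7, hour 2: 7, hour 3: 7, hour 4: 6, hour 5: 6.
Peak is 7.

7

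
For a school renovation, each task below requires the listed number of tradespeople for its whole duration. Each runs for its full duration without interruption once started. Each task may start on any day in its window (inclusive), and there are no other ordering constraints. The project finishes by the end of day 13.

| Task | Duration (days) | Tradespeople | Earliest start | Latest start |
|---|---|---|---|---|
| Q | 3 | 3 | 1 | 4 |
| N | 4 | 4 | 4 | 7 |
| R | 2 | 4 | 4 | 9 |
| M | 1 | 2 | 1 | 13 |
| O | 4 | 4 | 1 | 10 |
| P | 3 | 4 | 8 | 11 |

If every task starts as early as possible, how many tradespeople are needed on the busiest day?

12

Early-start schedule: Q@1, N@4, R@4, M@1, O@1, P@8.
Load per day: day 1: 9, day 2: 7, day 3: 7, day 4: 12, day 5: 8, day 6: 4, day 7: 4, day 8: 4, day 9: 4, day 10: 4, day 11: 0, day 12: 0, day 13: 0.
Peak is 12.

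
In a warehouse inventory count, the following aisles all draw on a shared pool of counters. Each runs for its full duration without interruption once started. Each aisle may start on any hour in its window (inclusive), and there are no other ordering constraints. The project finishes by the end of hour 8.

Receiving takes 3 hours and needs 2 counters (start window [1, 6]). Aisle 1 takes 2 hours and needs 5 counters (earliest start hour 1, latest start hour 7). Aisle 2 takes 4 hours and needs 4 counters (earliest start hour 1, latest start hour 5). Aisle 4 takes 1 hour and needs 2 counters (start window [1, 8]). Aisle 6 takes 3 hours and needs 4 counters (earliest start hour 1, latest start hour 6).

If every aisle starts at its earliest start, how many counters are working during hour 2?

At early start, hour 2 has: Receiving, Aisle 1, Aisle 2, Aisle 6.
Demand: 2 + 5 + 4 + 4 = 15.

15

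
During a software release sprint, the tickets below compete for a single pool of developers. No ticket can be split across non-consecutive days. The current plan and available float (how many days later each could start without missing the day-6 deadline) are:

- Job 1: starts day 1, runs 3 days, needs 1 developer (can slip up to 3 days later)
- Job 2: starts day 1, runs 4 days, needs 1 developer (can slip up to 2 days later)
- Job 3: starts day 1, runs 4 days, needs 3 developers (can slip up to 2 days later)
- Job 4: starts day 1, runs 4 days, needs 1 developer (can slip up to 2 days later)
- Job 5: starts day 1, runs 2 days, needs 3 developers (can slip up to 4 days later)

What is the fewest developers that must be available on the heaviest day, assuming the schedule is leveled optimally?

Early-start (Job 1@1, Job 2@1, Job 3@1, Job 4@1, Job 5@1) gives peak 9: d1:9  d2:9  d3:6  d4:5  d5:0  d6:0.
Shift Job 5→5.
Schedule Job 1@1, Job 2@1, Job 3@1, Job 4@1, Job 5@5: d1:6  d2:6  d3:6  d4:5  d5:3  d6:3 — peak 6.

6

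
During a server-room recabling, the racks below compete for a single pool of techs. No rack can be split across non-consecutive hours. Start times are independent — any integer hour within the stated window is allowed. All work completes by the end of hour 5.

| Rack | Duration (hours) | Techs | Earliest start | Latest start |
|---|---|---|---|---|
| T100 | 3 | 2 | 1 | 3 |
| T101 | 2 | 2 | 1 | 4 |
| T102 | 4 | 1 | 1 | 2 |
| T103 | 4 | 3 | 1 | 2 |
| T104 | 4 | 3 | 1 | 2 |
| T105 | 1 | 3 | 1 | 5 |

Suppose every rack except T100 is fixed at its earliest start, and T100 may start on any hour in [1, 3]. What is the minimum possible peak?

T100@1: h1:14  h2:11  h3:9  h4:7  h5:0 → peak 14
T100@2: h1:12  h2:11  h3:9  h4:9  h5:0 → peak 12
T100@3: h1:12  h2:9  h3:9  h4:9  h5:2 → peak 12
Best is T100@2, peak 12.

12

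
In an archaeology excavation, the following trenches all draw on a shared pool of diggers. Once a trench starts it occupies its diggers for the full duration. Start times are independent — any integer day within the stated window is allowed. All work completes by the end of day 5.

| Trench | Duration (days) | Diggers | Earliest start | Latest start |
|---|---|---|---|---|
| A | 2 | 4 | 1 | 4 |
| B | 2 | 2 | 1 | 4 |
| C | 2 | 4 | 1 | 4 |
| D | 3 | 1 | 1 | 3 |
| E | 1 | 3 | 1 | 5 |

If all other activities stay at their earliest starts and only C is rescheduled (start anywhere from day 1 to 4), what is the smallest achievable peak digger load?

C@1: d1:14  d2:11  d3:1  d4:0  d5:0 → peak 14
C@2: d1:10  d2:11  d3:5  d4:0  d5:0 → peak 11
C@3: d1:10  d2:7  d3:5  d4:4  d5:0 → peak 10
C@4: d1:10  d2:7  d3:1  d4:4  d5:4 → peak 10
Best is C@3, peak 10.

10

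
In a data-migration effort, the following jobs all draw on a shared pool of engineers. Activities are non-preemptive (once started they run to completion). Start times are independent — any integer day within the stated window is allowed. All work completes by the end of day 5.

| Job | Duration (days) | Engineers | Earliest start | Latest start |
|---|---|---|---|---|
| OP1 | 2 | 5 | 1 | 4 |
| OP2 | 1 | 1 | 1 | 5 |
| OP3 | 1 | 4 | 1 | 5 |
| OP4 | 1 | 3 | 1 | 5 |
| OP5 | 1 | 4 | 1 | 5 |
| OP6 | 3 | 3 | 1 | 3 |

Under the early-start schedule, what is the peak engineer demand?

20

Early-start schedule: OP1@1, OP2@1, OP3@1, OP4@1, OP5@1, OP6@1.
Load per day: day 1: 20, day 2: 8, day 3: 3, day 4: 0, day 5: 0.
Peak is 20.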